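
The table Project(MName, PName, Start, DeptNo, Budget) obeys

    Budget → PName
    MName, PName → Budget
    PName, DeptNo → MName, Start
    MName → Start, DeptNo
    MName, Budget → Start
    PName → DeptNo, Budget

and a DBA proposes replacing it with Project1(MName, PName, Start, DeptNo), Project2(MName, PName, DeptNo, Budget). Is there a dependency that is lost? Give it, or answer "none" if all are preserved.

none

Budget → PName lies within Project2.
MName, PName → Budget lies within Project2.
PName, DeptNo → MName, Start lies within Project1.
MName → Start, DeptNo lies within Project1.
MName, Budget → Start: restricted closure across fragments reaches Start.
PName → DeptNo, Budget lies within Project2.
Every dependency is enforceable on the fragments, so the decomposition is dependency-preserving.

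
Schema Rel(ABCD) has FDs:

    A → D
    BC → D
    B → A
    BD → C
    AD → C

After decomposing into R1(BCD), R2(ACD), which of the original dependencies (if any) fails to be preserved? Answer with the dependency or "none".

Check B → A: no single fragment contains all of {AB}, and the restricted closure of {B} across the fragments never reaches {A}.
A → D is preserved.
BC → D is preserved.
BD → C is preserved.
AD → C is preserved.

B → A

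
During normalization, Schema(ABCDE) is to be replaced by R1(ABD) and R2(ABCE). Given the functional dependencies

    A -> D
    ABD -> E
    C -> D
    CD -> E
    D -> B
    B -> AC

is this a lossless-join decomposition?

Common attributes: R1 ∩ R2 = {AB}.
Closure of {AB}: A → D applies, adding D; ABD → E applies, adding E; B → AC applies, adding C. So (AB)⁺ = {ABCDE}.
This closure contains every attribute of R1, so R1 ∩ R2 → R1. The join is lossless.

Yes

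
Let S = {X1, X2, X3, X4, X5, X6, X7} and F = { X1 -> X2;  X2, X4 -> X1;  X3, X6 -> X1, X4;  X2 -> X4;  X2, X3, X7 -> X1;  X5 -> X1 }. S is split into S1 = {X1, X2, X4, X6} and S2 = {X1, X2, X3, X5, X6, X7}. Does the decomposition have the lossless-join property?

Yes

Common attributes: S1 ∩ S2 = {X1, X2, X6}.
Closure of {X1, X2, X6}: X2 → X4 applies, adding X4. So (X1, X2, X6)⁺ = {X1, X2, X4, X6}.
This closure contains every attribute of S1, so S1 ∩ S2 → S1. The join is lossless.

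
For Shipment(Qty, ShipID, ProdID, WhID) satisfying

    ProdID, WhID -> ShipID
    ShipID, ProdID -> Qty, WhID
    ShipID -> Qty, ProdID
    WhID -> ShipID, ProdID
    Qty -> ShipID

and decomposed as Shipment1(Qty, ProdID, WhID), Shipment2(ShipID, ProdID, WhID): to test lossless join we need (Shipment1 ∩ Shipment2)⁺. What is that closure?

Shipment1 ∩ Shipment2 = {ProdID, WhID}.
ProdID, WhID → ShipID applies, adding ShipID
ShipID, ProdID → Qty, WhID applies, adding Qty
Closure: {Qty, ShipID, ProdID, WhID}.

Qty, ShipID, ProdID, WhID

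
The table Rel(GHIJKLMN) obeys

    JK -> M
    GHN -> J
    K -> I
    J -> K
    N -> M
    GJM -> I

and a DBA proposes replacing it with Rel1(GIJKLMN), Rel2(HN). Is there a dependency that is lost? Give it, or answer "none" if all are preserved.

GHN -> J

Check GHN → J: no single fragment contains all of {GHJN}, and the restricted closure of {GHN} across the fragments never reaches {J}.
JK → M is preserved.
K → I is preserved.
J → K is preserved.
N → M is preserved.
GJM → I is preserved.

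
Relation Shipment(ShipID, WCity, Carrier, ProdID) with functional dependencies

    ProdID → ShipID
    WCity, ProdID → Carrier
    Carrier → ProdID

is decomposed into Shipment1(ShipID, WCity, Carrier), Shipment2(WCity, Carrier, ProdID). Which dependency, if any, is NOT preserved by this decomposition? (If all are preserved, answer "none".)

Check ProdID → ShipID: no single fragment contains all of {ShipID, ProdID}, and the restricted closure of {ProdID} across the fragments never reaches {ShipID}.
WCity, ProdID → Carrier is preserved.
Carrier → ProdID is preserved.

ProdID → ShipID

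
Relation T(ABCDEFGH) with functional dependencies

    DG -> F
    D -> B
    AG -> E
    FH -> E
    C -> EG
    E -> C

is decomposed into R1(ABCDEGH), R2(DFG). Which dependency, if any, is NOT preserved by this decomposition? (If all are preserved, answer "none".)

FH -> E

Check FH → E: no single fragment contains all of {EFH}, and the restricted closure of {FH} across the fragments never reaches {E}.
DG → F is preserved.
D → B is preserved.
AG → E is preserved.
C → EG is preserved.
E → C is preserved.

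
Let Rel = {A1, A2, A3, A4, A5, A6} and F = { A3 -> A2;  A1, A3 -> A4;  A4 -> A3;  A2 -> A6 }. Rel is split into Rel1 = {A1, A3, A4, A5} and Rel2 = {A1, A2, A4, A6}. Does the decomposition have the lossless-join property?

Yes

Common attributes: Rel1 ∩ Rel2 = {A1, A4}.
Closure of {A1, A4}: A4 → A3 applies, adding A3; A3 → A2 applies, adding A2; A2 → A6 applies, adding A6. So (A1, A4)⁺ = {A1, A2, A3, A4, A6}.
This closure contains every attribute of Rel2, so Rel1 ∩ Rel2 → Rel2. The join is lossless.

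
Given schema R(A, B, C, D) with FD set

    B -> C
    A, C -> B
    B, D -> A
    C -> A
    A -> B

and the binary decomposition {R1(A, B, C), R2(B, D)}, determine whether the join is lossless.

Common attributes: R1 ∩ R2 = {B}.
Closure of {B}: B → C applies, adding C; C → A applies, adding A. So (B)⁺ = {A, B, C}.
This closure contains every attribute of R1, so R1 ∩ R2 → R1. The join is lossless.

Yes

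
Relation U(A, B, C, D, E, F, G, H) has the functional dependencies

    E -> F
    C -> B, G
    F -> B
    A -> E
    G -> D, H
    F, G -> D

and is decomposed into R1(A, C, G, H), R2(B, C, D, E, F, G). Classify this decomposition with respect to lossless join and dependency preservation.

lossy and not dependency-preserving

Lossless test: (C, G)⁺ = {B, C, D, G, H}, which is a superkey of neither fragment — lossy.
Dependency preservation: the restricted closure of {A} across the fragments never reaches {E}, so A → E cannot be enforced without a join — not preserved.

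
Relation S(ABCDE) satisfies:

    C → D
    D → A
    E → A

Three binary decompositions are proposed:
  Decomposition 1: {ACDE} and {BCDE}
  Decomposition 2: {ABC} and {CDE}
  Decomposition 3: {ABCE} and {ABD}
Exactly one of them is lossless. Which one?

Decomposition 1

Decomposition 1: common = {CDE}, closure = {ACDE} → lossless.
Decomposition 2: common = {C}, closure = {ACD} → lossy.
Decomposition 3: common = {AB}, closure = {AB} → lossy.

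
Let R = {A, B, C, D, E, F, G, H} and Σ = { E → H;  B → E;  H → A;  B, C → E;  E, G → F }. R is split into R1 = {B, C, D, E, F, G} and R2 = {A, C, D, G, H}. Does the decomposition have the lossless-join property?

No

Common attributes: R1 ∩ R2 = {C, D, G}.
No dependency enlarges {C, D, G}, so (C, D, G)⁺ = {C, D, G}.
The closure contains neither all of R1 = {B, C, D, E, F, G} nor all of R2 = {A, C, D, G, H}, so the common attributes are not a superkey of either fragment. The join is lossy.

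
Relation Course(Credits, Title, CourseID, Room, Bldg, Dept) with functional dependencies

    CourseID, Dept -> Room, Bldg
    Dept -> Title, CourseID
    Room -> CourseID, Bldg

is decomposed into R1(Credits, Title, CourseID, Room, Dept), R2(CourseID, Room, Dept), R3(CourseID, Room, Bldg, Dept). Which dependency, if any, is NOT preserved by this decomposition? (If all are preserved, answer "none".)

none

CourseID, Dept → Room, Bldg lies within R3.
Dept → Title, CourseID lies within R1.
Room → CourseID, Bldg lies within R3.
Every dependency is enforceable on the fragments, so the decomposition is dependency-preserving.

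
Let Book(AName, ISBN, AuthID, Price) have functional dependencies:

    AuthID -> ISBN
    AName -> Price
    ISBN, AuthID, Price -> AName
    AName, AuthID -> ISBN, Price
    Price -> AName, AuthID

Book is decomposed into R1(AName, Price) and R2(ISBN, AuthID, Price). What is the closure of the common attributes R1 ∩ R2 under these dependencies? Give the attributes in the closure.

AName, ISBN, AuthID, Price

R1 ∩ R2 = {Price}.
Price → AName, AuthID applies, adding AName, AuthID
AuthID → ISBN applies, adding ISBN
Closure: {AName, ISBN, AuthID, Price}.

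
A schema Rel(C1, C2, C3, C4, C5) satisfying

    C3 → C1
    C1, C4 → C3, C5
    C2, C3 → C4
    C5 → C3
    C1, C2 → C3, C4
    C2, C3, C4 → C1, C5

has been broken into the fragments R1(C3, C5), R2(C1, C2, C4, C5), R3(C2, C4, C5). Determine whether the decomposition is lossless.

Yes

Chase test. Columns are C1, C2, C3, C4, C5; row i has aⱼ where attribute j ∈ Ri, else bᵢⱼ.
Initial tableau (one row per fragment):
  row 1: b11 b12 a3 b14 a5
  row 2: a1 a2 b23 a4 a5
  row 3: b31 a2 b33 a4 a5
Rows 1 and 2 agree on C5; apply C5→C3 and equate their C3 entries.
Rows 1 and 3 agree on C5; apply C5→C3 and equate their C3 entries.
Rows 2 and 3 agree on C2, C3, C4; apply C2, C3, C4→C1, C5 and equate their C1, C5 entries.
Rows 1 and 2 agree on C3; apply C3→C1 and equate their C1 entries.
Row 2 is now all distinguished symbols — the join is lossless.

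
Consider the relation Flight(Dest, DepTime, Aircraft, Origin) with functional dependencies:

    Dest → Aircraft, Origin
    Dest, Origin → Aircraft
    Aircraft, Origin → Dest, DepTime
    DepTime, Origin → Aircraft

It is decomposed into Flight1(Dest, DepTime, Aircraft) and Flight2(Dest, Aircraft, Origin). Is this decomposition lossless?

Yes

Common attributes: Flight1 ∩ Flight2 = {Dest, Aircraft}.
Closure of {Dest, Aircraft}: Dest → Aircraft, Origin applies, adding Origin; Aircraft, Origin → Dest, DepTime applies, adding DepTime. So (Dest, Aircraft)⁺ = {Dest, DepTime, Aircraft, Origin}.
This closure contains every attribute of Flight1, so Flight1 ∩ Flight2 → Flight1. The join is lossless.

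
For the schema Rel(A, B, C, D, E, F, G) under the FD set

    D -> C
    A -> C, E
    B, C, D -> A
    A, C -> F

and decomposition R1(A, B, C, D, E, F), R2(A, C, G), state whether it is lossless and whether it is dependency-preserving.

Lossless test: (A, C)⁺ = {A, C, E, F}, which is a superkey of neither fragment — lossy.
Dependency preservation: every FD's attributes lie within a single fragment, so each can be enforced locally — preserved.

lossy but dependency-preserving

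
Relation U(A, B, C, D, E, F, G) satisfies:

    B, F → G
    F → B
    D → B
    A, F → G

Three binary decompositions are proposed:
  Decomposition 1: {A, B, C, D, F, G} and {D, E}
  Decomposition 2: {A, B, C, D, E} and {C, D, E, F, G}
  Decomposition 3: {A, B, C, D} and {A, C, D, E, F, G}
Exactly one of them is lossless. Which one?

Decomposition 1: common = {D}, closure = {B, D} → lossy.
Decomposition 2: common = {C, D, E}, closure = {B, C, D, E} → lossy.
Decomposition 3: common = {A, C, D}, closure = {A, B, C, D} → lossless.

Decomposition 3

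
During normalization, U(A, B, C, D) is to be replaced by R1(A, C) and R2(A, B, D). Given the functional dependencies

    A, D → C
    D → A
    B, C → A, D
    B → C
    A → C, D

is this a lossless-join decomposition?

Common attributes: R1 ∩ R2 = {A}.
Closure of {A}: A → C, D applies, adding C, D. So (A)⁺ = {A, C, D}.
This closure contains every attribute of R1, so R1 ∩ R2 → R1. The join is lossless.

Yes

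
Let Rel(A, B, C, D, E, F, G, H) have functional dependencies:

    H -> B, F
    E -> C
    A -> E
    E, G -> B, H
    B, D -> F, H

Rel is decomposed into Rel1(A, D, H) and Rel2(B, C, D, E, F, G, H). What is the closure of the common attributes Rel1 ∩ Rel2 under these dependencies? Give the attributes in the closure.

B, D, F, H

Rel1 ∩ Rel2 = {D, H}.
H → B, F applies, adding B, F
Closure: {B, D, F, H}.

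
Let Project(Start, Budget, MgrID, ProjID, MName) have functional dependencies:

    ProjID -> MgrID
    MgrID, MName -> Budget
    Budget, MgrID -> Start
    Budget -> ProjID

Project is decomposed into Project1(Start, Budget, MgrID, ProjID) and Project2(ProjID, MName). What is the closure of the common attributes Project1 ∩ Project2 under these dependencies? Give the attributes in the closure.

MgrID, ProjID

Project1 ∩ Project2 = {ProjID}.
ProjID → MgrID applies, adding MgrID
Closure: {MgrID, ProjID}.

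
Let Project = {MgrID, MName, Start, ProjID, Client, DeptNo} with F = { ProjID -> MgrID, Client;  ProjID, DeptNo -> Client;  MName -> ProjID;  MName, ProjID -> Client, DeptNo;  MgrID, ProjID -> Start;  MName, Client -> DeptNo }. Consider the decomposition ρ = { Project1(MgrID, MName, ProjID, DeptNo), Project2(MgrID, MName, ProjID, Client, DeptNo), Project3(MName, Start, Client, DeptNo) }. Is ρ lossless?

Chase test. Columns are MgrID, MName, Start, ProjID, Client, DeptNo; row i has aⱼ where attribute j ∈ Projecti, else bᵢⱼ.
Initial tableau (one row per fragment):
  row 1: a1 a2 b13 a4 b15 a6
  row 2: a1 a2 b23 a4 a5 a6
  row 3: b31 a2 a3 b34 a5 a6
Rows 1 and 2 agree on ProjID; apply ProjID→MgrID, Client and equate their MgrID, Client entries.
Rows 1 and 3 agree on MName; apply MName→ProjID and equate their ProjID entries.
Rows 1 and 2 agree on MgrID, ProjID; apply MgrID, ProjID→Start and equate their Start entries.
Rows 1 and 3 agree on ProjID; apply ProjID→MgrID, Client and equate their MgrID, Client entries.
Rows 1 and 3 agree on MgrID, ProjID; apply MgrID, ProjID→Start and equate their Start entries.
Row 1 is now all distinguished symbols — the join is lossless.

Yes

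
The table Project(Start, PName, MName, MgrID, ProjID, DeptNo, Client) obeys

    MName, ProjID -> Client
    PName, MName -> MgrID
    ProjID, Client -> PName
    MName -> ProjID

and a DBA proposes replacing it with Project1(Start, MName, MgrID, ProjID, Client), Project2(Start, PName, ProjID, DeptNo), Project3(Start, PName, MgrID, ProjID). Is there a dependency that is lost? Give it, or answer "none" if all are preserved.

ProjID, Client -> PName

Check ProjID, Client → PName: no single fragment contains all of {PName, ProjID, Client}, and the restricted closure of {ProjID, Client} across the fragments never reaches {PName}.
MName, ProjID → Client is preserved.
PName, MName → MgrID is preserved.
MName → ProjID is preserved.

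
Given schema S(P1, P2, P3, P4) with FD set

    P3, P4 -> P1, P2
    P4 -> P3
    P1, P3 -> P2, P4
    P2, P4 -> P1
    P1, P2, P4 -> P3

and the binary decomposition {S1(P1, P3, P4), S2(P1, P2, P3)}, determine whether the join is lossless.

Yes

Common attributes: S1 ∩ S2 = {P1, P3}.
Closure of {P1, P3}: P1, P3 → P2, P4 applies, adding P2, P4. So (P1, P3)⁺ = {P1, P2, P3, P4}.
This closure contains every attribute of S1, so S1 ∩ S2 → S1. The join is lossless.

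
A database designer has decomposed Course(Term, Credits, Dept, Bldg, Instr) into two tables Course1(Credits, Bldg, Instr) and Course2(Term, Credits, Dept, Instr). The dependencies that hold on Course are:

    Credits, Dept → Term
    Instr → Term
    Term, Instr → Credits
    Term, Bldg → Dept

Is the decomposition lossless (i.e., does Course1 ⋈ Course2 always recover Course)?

No

Common attributes: Course1 ∩ Course2 = {Credits, Instr}.
Closure of {Credits, Instr}: Instr → Term applies, adding Term. So (Credits, Instr)⁺ = {Term, Credits, Instr}.
The closure contains neither all of Course1 = {Credits, Bldg, Instr} nor all of Course2 = {Term, Credits, Dept, Instr}, so the common attributes are not a superkey of either fragment. The join is lossy.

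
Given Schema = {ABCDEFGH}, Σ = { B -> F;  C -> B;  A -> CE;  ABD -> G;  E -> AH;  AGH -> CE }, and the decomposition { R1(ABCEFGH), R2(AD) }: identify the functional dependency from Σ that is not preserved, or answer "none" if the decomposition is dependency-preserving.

ABD -> G

Check ABD → G: no single fragment contains all of {ABDG}, and the restricted closure of {ABD} across the fragments never reaches {G}.
B → F is preserved.
C → B is preserved.
A → CE is preserved.
E → AH is preserved.
AGH → CE is preserved.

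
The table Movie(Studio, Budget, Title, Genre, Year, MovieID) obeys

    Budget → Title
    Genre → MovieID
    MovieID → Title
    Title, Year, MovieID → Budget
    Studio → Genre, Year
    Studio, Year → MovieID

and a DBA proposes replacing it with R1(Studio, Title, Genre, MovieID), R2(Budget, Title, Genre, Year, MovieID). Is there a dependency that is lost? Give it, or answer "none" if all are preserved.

Studio → Genre, Year

Check Studio → Genre, Year: no single fragment contains all of {Studio, Genre, Year}, and the restricted closure of {Studio} across the fragments never reaches {Genre, Year}.
Budget → Title is preserved.
Genre → MovieID is preserved.
MovieID → Title is preserved.
Title, Year, MovieID → Budget is preserved.
Studio, Year → MovieID is preserved.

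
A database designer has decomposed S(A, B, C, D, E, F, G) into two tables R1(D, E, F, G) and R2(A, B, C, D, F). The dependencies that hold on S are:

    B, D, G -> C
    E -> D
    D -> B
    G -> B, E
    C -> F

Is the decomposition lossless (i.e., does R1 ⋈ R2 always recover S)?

Common attributes: R1 ∩ R2 = {D, F}.
Closure of {D, F}: D → B applies, adding B. So (D, F)⁺ = {B, D, F}.
The closure contains neither all of R1 = {D, E, F, G} nor all of R2 = {A, B, C, D, F}, so the common attributes are not a superkey of either fragment. The join is lossy.

No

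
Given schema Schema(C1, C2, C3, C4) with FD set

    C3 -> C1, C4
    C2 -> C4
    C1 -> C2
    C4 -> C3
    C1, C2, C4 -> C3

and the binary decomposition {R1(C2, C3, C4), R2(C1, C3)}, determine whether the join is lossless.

Common attributes: R1 ∩ R2 = {C3}.
Closure of {C3}: C3 → C1, C4 applies, adding C1, C4; C1 → C2 applies, adding C2. So (C3)⁺ = {C1, C2, C3, C4}.
This closure contains every attribute of R1, so R1 ∩ R2 → R1. The join is lossless.

Yes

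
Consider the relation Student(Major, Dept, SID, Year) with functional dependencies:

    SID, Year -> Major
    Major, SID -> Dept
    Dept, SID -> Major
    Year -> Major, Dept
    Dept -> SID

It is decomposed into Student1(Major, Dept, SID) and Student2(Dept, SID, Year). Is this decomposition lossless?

Common attributes: Student1 ∩ Student2 = {Dept, SID}.
Closure of {Dept, SID}: Dept, SID → Major applies, adding Major. So (Dept, SID)⁺ = {Major, Dept, SID}.
This closure contains every attribute of Student1, so Student1 ∩ Student2 → Student1. The join is lossless.

Yes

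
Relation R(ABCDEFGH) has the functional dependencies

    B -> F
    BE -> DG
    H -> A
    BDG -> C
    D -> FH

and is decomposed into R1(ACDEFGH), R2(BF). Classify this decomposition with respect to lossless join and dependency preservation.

Lossless test: (F)⁺ = {F}, which is a superkey of neither fragment — lossy.
Dependency preservation: the restricted closure of {BE} across the fragments never reaches {DG}, so BE → DG cannot be enforced without a join — not preserved.

lossy and not dependency-preserving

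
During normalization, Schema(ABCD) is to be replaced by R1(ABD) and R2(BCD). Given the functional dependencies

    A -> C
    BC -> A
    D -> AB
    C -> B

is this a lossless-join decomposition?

Yes

Common attributes: R1 ∩ R2 = {BD}.
Closure of {BD}: D → AB applies, adding A; A → C applies, adding C. So (BD)⁺ = {ABCD}.
This closure contains every attribute of R1, so R1 ∩ R2 → R1. The join is lossless.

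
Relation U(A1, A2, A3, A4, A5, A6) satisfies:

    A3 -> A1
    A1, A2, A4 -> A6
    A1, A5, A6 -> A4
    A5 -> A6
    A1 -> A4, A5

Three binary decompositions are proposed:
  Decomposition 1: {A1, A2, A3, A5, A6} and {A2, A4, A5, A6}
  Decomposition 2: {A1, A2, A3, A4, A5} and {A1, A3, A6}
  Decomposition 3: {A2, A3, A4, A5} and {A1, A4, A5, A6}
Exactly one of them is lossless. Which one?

Decomposition 1: common = {A2, A5, A6}, closure = {A2, A5, A6} → lossy.
Decomposition 2: common = {A1, A3}, closure = {A1, A3, A4, A5, A6} → lossless.
Decomposition 3: common = {A4, A5}, closure = {A4, A5, A6} → lossy.

Decomposition 2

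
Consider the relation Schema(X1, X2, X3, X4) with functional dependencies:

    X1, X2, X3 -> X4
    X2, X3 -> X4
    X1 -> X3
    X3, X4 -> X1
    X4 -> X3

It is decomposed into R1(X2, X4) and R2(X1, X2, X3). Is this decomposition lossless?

No

Common attributes: R1 ∩ R2 = {X2}.
No dependency enlarges {X2}, so (X2)⁺ = {X2}.
The closure contains neither all of R1 = {X2, X4} nor all of R2 = {X1, X2, X3}, so the common attributes are not a superkey of either fragment. The join is lossy.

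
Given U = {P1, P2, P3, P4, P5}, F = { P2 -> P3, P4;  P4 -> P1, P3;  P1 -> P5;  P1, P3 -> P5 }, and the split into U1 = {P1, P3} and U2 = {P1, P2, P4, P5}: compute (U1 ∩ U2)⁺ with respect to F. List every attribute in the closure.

P1, P5

U1 ∩ U2 = {P1}.
P1 → P5 applies, adding P5
Closure: {P1, P5}.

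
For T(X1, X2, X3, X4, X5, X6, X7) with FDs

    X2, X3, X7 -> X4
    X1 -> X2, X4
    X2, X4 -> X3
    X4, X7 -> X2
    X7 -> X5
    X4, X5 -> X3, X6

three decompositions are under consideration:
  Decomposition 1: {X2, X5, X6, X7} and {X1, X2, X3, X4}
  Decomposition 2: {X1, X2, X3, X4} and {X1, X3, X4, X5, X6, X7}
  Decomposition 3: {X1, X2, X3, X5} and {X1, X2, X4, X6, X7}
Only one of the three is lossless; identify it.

Decomposition 2

Decomposition 1: common = {X2}, closure = {X2} → lossy.
Decomposition 2: common = {X1, X3, X4}, closure = {X1, X2, X3, X4} → lossless.
Decomposition 3: common = {X1, X2}, closure = {X1, X2, X3, X4} → lossy.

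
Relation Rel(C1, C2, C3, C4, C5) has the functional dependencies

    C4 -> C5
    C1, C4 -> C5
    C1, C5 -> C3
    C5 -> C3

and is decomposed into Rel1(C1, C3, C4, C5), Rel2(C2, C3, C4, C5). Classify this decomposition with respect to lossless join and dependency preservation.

Lossless test: (C3, C4, C5)⁺ = {C3, C4, C5}, which is a superkey of neither fragment — lossy.
Dependency preservation: every FD's attributes lie within a single fragment, so each can be enforced locally — preserved.

lossy but dependency-preserving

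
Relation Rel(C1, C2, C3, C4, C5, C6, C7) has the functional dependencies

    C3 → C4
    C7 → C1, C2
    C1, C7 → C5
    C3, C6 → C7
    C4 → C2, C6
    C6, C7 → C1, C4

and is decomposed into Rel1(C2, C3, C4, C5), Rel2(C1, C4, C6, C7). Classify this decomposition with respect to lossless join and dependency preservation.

Lossless test: (C4)⁺ = {C2, C4, C6}, which is a superkey of neither fragment — lossy.
Dependency preservation: the restricted closure of {C7} across the fragments never reaches {C1, C2}, so C7 → C1, C2 cannot be enforced without a join — not preserved.

lossy and not dependency-preserving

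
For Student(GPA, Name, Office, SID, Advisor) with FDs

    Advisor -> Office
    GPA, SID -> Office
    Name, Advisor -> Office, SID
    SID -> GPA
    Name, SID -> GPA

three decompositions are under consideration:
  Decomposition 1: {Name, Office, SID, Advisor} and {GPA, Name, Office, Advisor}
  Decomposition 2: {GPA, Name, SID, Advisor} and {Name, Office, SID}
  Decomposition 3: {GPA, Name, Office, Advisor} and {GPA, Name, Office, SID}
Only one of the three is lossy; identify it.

Decomposition 1: common = {Name, Office, Advisor}, closure = {GPA, Name, Office, SID, Advisor} → lossless.
Decomposition 2: common = {Name, SID}, closure = {GPA, Name, Office, SID} → lossless.
Decomposition 3: common = {GPA, Name, Office}, closure = {GPA, Name, Office} → lossy.

Decomposition 3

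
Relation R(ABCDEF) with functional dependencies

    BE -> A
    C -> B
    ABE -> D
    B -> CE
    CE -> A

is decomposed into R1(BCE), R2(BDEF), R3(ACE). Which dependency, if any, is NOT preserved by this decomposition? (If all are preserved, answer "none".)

none

BE → A: restricted closure across fragments reaches A.
C → B lies within R1.
ABE → D: restricted closure across fragments reaches D.
B → CE lies within R1.
CE → A lies within R3.
Every dependency is enforceable on the fragments, so the decomposition is dependency-preserving.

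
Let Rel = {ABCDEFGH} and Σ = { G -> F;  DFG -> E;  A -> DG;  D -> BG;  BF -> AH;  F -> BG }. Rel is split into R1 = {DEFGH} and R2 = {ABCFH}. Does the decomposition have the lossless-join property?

Yes

Common attributes: R1 ∩ R2 = {FH}.
Closure of {FH}: F → BG applies, adding BG; BF → AH applies, adding A; A → DG applies, adding D; DFG → E applies, adding E. So (FH)⁺ = {ABDEFGH}.
This closure contains every attribute of R1, so R1 ∩ R2 → R1. The join is lossless.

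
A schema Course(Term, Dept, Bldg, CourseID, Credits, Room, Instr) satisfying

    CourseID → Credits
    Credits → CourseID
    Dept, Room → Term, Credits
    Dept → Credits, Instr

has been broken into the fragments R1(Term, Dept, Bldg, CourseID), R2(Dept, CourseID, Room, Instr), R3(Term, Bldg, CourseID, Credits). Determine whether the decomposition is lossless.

Chase test. Columns are Term, Dept, Bldg, CourseID, Credits, Room, Instr; row i has aⱼ where attribute j ∈ Ri, else bᵢⱼ.
Initial tableau (one row per fragment):
  row 1: a1 a2 a3 a4 b15 b16 b17
  row 2: b21 a2 b23 a4 b25 a6 a7
  row 3: a1 b32 a3 a4 a5 b36 b37
Rows 1 and 2 agree on CourseID; apply CourseID→Credits and equate their Credits entries.
Rows 1 and 3 agree on CourseID; apply CourseID→Credits and equate their Credits entries.
Rows 1 and 2 agree on Dept; apply Dept→Credits, Instr and equate their Credits, Instr entries.
No row becomes fully distinguished — the join is lossy.

No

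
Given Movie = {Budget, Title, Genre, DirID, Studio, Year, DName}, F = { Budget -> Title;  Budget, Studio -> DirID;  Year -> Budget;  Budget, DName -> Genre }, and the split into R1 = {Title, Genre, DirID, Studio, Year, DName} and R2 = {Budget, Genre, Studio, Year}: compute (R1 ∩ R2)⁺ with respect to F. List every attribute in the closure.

Budget, Title, Genre, DirID, Studio, Year

R1 ∩ R2 = {Genre, Studio, Year}.
Year → Budget applies, adding Budget
Budget → Title applies, adding Title
Budget, Studio → DirID applies, adding DirID
Closure: {Budget, Title, Genre, DirID, Studio, Year}.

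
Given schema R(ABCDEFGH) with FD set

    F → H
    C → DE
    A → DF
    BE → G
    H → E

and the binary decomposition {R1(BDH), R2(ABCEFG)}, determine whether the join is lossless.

Common attributes: R1 ∩ R2 = {B}.
No dependency enlarges {B}, so (B)⁺ = {B}.
The closure contains neither all of R1 = {BDH} nor all of R2 = {ABCEFG}, so the common attributes are not a superkey of either fragment. The join is lossy.

No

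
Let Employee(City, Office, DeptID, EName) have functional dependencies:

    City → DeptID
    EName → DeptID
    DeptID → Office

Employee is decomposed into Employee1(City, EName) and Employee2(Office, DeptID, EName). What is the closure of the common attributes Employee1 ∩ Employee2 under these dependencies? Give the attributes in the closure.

Office, DeptID, EName

Employee1 ∩ Employee2 = {EName}.
EName → DeptID applies, adding DeptID
DeptID → Office applies, adding Office
Closure: {Office, DeptID, EName}.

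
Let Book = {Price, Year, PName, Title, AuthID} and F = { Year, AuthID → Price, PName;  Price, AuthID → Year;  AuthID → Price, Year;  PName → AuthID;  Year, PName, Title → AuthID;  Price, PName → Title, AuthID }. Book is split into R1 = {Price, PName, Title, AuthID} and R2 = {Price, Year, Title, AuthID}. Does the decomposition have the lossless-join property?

Common attributes: R1 ∩ R2 = {Price, Title, AuthID}.
Closure of {Price, Title, AuthID}: Price, AuthID → Year applies, adding Year; Year, AuthID → Price, PName applies, adding PName. So (Price, Title, AuthID)⁺ = {Price, Year, PName, Title, AuthID}.
This closure contains every attribute of R1, so R1 ∩ R2 → R1. The join is lossless.

Yes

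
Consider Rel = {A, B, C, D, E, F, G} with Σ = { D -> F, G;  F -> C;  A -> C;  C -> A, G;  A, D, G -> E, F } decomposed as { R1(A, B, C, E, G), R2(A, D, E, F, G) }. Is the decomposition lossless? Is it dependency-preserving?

Lossless test: (A, E, G)⁺ = {A, C, E, G}, which is a superkey of neither fragment — lossy.
Dependency preservation: F → C is not contained in any single fragment, but the restricted closure of its left-hand side across the fragments still reaches the right-hand side; the remaining FDs each lie inside some fragment. All dependencies are preserved.

lossy but dependency-preserving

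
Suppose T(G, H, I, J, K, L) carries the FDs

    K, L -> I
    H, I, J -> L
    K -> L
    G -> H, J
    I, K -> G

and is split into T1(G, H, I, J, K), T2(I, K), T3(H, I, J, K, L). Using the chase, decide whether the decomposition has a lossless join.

Yes

Chase test. Columns are G, H, I, J, K, L; row i has aⱼ where attribute j ∈ Ti, else bᵢⱼ.
Initial tableau (one row per fragment):
  row 1: a1 a2 a3 a4 a5 b16
  row 2: b21 b22 a3 b24 a5 b26
  row 3: b31 a2 a3 a4 a5 a6
Rows 1 and 3 agree on H, I, J; apply H, I, J→L and equate their L entries.
Rows 1 and 2 agree on K; apply K→L and equate their L entries.
Rows 1 and 2 agree on I, K; apply I, K→G and equate their G entries.
Rows 1 and 3 agree on I, K; apply I, K→G and equate their G entries.
Rows 1 and 2 agree on G; apply G→H, J and equate their H, J entries.
Row 1 is now all distinguished symbols — the join is lossless.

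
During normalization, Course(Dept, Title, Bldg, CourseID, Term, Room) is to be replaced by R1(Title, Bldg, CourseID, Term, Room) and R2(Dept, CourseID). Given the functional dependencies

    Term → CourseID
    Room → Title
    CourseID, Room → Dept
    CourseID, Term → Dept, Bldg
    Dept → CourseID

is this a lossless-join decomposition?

Common attributes: R1 ∩ R2 = {CourseID}.
No dependency enlarges {CourseID}, so (CourseID)⁺ = {CourseID}.
The closure contains neither all of R1 = {Title, Bldg, CourseID, Term, Room} nor all of R2 = {Dept, CourseID}, so the common attributes are not a superkey of either fragment. The join is lossy.

No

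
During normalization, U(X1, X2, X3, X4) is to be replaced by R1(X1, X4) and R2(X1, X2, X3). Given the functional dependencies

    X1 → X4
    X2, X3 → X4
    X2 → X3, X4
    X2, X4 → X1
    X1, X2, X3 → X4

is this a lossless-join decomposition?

Common attributes: R1 ∩ R2 = {X1}.
Closure of {X1}: X1 → X4 applies, adding X4. So (X1)⁺ = {X1, X4}.
This closure contains every attribute of R1, so R1 ∩ R2 → R1. The join is lossless.

Yes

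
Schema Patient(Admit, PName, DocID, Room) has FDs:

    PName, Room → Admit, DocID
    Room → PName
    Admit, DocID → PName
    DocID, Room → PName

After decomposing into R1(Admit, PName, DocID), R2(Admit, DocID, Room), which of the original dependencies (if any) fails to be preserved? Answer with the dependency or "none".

PName, Room → Admit, DocID: restricted closure across fragments reaches Admit, DocID.
Room → PName: restricted closure across fragments reaches PName.
Admit, DocID → PName lies within R1.
DocID, Room → PName: restricted closure across fragments reaches PName.
Every dependency is enforceable on the fragments, so the decomposition is dependency-preserving.

none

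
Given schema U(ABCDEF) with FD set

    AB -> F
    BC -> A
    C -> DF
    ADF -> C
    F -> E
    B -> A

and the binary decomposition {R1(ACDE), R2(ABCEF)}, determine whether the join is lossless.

Common attributes: R1 ∩ R2 = {ACE}.
Closure of {ACE}: C → DF applies, adding DF. So (ACE)⁺ = {ACDEF}.
This closure contains every attribute of R1, so R1 ∩ R2 → R1. The join is lossless.

Yes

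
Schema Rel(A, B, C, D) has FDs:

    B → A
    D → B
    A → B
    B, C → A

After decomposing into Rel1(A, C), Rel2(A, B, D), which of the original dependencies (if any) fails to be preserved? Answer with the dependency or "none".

B → A lies within Rel2.
D → B lies within Rel2.
A → B lies within Rel2.
B, C → A: restricted closure across fragments reaches A.
Every dependency is enforceable on the fragments, so the decomposition is dependency-preserving.

none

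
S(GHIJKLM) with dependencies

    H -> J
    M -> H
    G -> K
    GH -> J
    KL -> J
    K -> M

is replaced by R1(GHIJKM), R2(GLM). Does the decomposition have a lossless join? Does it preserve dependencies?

Lossless test: (GM)⁺ = {GHJKM}, which is a superkey of neither fragment — lossy.
Dependency preservation: KL → J is not contained in any single fragment, but the restricted closure of its left-hand side across the fragments still reaches the right-hand side; the remaining FDs each lie inside some fragment. All dependencies are preserved.

lossy but dependency-preserving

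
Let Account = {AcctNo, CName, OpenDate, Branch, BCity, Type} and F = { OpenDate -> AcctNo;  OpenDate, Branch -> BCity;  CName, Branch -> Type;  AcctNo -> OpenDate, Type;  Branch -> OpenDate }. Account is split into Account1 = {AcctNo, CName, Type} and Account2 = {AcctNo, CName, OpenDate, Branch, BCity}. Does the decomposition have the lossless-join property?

Common attributes: Account1 ∩ Account2 = {AcctNo, CName}.
Closure of {AcctNo, CName}: AcctNo → OpenDate, Type applies, adding OpenDate, Type. So (AcctNo, CName)⁺ = {AcctNo, CName, OpenDate, Type}.
This closure contains every attribute of Account1, so Account1 ∩ Account2 → Account1. The join is lossless.

Yes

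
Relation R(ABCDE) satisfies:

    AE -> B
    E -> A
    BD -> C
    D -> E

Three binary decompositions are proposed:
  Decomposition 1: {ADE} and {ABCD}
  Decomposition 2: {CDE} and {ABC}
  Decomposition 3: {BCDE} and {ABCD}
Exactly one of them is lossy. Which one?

Decomposition 1: common = {AD}, closure = {ABCDE} → lossless.
Decomposition 2: common = {C}, closure = {C} → lossy.
Decomposition 3: common = {BCD}, closure = {ABCDE} → lossless.

Decomposition 2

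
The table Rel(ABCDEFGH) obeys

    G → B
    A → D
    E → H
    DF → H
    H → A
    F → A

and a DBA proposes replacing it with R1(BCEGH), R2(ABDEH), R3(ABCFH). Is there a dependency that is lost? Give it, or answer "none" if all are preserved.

none

G → B lies within R1.
A → D lies within R2.
E → H lies within R1.
DF → H: restricted closure across fragments reaches H.
H → A lies within R2.
F → A lies within R3.
Every dependency is enforceable on the fragments, so the decomposition is dependency-preserving.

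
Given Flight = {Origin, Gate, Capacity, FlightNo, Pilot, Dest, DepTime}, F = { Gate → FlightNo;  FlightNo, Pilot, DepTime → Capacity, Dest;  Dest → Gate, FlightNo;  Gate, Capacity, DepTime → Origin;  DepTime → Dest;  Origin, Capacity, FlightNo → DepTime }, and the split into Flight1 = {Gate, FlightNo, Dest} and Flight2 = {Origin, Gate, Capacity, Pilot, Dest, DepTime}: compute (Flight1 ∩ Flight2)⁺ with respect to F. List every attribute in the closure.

Flight1 ∩ Flight2 = {Gate, Dest}.
Gate → FlightNo applies, adding FlightNo
Closure: {Gate, FlightNo, Dest}.

Gate, FlightNo, Dest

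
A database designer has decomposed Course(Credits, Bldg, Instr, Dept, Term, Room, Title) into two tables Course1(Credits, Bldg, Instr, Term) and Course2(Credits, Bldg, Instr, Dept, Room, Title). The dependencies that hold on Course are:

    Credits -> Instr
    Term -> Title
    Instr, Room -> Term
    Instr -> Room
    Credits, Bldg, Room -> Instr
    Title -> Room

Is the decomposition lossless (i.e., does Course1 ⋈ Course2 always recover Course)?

Common attributes: Course1 ∩ Course2 = {Credits, Bldg, Instr}.
Closure of {Credits, Bldg, Instr}: Instr → Room applies, adding Room; Instr, Room → Term applies, adding Term; Term → Title applies, adding Title. So (Credits, Bldg, Instr)⁺ = {Credits, Bldg, Instr, Term, Room, Title}.
This closure contains every attribute of Course1, so Course1 ∩ Course2 → Course1. The join is lossless.

Yes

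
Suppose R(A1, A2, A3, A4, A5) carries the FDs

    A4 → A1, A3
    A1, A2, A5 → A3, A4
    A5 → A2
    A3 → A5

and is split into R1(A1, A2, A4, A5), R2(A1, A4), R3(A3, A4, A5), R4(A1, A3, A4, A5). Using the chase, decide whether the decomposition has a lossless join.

Yes

Chase test. Columns are A1, A2, A3, A4, A5; row i has aⱼ where attribute j ∈ Ri, else bᵢⱼ.
Initial tableau (one row per fragment):
  row 1: a1 a2 b13 a4 a5
  row 2: a1 b22 b23 a4 b25
  row 3: b31 b32 a3 a4 a5
  row 4: a1 b42 a3 a4 a5
Rows 1 and 2 agree on A4; apply A4→A1, A3 and equate their A1, A3 entries.
Rows 1 and 3 agree on A4; apply A4→A1, A3 and equate their A1, A3 entries.
Rows 1 and 3 agree on A5; apply A5→A2 and equate their A2 entries.
Rows 1 and 4 agree on A5; apply A5→A2 and equate their A2 entries.
Rows 1 and 2 agree on A3; apply A3→A5 and equate their A5 entries.
Rows 1 and 2 agree on A5; apply A5→A2 and equate their A2 entries.
Row 1 is now all distinguished symbols — the join is lossless.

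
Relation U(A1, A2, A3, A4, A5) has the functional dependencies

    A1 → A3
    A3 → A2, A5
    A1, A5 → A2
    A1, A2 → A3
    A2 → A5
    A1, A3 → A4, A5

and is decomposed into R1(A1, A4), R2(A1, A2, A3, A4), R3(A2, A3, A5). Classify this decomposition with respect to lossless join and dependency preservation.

Lossless test (chase): Rows 1 and 2 agree on A1; apply A1→A3 and equate their A3 entries. Rows 1 and 2 agree on A3; apply A3→A2, A5 and equate their A2, A5 entries. Rows 1 and 3 agree on A3; apply A3→A2, A5 and equate their A2, A5 entries. Row 1 is now all distinguished symbols — the join is lossless.
Dependency preservation: A1, A5 → A2; A1, A3 → A4, A5 are not contained in any single fragment, but the restricted closure of each left-hand side across the fragments still reaches the right-hand side; the remaining FDs each lie inside some fragment. All dependencies are preserved.

lossless and dependency-preserving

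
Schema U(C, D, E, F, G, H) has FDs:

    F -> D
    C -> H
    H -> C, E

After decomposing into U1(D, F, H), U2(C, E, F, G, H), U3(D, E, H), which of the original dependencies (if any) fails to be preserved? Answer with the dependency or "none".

none

F → D lies within U1.
C → H lies within U2.
H → C, E lies within U2.
Every dependency is enforceable on the fragments, so the decomposition is dependency-preserving.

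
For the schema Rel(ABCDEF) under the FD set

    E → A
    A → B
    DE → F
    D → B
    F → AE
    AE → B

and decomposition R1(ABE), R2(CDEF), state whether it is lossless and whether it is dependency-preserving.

lossless but not dependency-preserving

Lossless test: (E)⁺ = {ABE}, which contains all of one fragment — lossless.
Dependency preservation: the restricted closure of {D} across the fragments never reaches {B}, so D → B cannot be enforced without a join — not preserved.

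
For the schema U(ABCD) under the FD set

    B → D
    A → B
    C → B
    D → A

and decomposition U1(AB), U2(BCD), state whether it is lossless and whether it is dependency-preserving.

lossless and dependency-preserving

Lossless test: (B)⁺ = {ABD}, which contains all of one fragment — lossless.
Dependency preservation: D → A is not contained in any single fragment, but the restricted closure of its left-hand side across the fragments still reaches the right-hand side; the remaining FDs each lie inside some fragment. All dependencies are preserved.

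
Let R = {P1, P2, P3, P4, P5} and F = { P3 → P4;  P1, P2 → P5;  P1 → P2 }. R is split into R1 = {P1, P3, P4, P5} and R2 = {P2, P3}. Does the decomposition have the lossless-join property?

Common attributes: R1 ∩ R2 = {P3}.
Closure of {P3}: P3 → P4 applies, adding P4. So (P3)⁺ = {P3, P4}.
The closure contains neither all of R1 = {P1, P3, P4, P5} nor all of R2 = {P2, P3}, so the common attributes are not a superkey of either fragment. The join is lossy.

No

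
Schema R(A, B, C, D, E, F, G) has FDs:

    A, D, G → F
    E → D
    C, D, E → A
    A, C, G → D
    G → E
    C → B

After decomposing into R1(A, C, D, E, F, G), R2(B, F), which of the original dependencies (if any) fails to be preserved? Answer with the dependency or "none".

Check C → B: no single fragment contains all of {B, C}, and the restricted closure of {C} across the fragments never reaches {B}.
A, D, G → F is preserved.
E → D is preserved.
C, D, E → A is preserved.
A, C, G → D is preserved.
G → E is preserved.

C → B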